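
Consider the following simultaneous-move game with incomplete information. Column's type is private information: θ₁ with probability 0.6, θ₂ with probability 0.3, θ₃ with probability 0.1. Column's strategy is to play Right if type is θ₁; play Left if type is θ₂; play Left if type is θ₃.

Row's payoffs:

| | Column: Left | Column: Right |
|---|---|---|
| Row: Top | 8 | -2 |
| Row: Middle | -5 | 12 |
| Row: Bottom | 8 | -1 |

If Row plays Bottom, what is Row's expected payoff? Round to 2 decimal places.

2.60

Take the expectation over Column's type, weighting each type's action by its prior probability.
E[Bottom] = 0.6·(-1) + 0.3·8 + 0.1·8 = (-0.6) + 2.4 + 0.8 = 2.6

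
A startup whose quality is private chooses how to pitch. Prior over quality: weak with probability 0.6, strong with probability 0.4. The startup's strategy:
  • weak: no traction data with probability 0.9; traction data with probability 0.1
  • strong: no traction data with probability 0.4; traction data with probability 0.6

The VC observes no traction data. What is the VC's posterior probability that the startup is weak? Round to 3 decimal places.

P(no traction data) = 0.6·0.9 + 0.4·0.4 = 0.7
P(weak | no traction data) = (0.6·0.9) / 0.7 = 0.54 / 0.7 = 0.771429

0.771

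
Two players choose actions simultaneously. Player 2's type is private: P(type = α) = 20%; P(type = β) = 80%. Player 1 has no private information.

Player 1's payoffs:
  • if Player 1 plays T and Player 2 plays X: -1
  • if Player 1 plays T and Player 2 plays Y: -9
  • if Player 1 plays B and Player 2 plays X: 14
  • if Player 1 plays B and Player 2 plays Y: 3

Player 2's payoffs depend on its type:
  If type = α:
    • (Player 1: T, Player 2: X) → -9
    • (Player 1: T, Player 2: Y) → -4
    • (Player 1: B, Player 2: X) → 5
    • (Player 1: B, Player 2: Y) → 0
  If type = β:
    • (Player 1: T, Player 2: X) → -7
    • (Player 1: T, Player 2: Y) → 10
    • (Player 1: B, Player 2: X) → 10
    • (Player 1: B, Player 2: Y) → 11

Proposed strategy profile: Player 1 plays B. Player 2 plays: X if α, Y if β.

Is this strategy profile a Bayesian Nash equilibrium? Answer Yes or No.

Yes

Player 1 plays B: E[B] = 0.2·(14) + 0.8·(3) = 5.2; E[T] = -7.4. Best-responding. ✓
Player 2 (type α), facing B: X gives 5, Y gives 0. Proposed X is best. ✓
Player 2 (type β), facing B: X gives 10, Y gives 11. Proposed Y is best. ✓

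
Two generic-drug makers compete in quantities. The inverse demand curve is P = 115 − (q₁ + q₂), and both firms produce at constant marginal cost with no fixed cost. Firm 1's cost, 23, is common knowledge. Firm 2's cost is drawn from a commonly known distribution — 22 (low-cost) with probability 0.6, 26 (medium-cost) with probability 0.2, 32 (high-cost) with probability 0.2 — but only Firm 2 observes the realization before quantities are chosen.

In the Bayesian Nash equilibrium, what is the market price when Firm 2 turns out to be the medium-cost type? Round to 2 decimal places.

Each type of Firm 2 best-responds to q₁; Firm 1 best-responds to the expected q₂ over Firm 2's types.
Firm 2 with cost c maximizes (115 − (q₁+q₂) − c)·q₂, giving q₂(c) = (115 − c − q₁)/2.
E[c₂] = 0.6·22 + 0.2·26 + 0.2·32 = 24.8
Firm 1's FOC against E[q₂] yields q₁ = (115 − 2·23 + E[c₂])/3 = (115 − 46 + 24.8)/3 = 31.2667.
q₂(medium-cost) = 28.8667, so P = 115 − (31.2667 + 28.8667) = 54.8667.

54.87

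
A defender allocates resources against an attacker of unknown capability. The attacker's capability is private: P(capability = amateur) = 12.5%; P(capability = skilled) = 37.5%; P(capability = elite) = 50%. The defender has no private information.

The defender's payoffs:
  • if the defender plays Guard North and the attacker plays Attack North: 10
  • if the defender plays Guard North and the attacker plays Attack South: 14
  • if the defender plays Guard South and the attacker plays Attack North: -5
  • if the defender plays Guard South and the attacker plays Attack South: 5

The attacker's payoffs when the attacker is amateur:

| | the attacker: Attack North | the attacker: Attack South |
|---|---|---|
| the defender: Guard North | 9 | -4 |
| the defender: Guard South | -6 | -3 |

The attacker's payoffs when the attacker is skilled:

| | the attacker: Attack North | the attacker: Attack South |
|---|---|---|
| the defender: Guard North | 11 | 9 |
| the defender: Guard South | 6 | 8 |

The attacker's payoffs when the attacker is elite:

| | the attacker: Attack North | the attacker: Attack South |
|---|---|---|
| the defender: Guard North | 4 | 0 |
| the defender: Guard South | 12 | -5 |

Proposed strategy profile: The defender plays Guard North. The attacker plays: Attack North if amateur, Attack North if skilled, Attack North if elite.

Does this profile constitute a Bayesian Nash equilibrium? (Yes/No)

A profile is a BNE iff every type of every player is best-responding given beliefs about the other side.
The defender plays Guard North: E[Guard North] = 0.125·(10) + 0.375·(10) + 0.5·(10) = 10; E[Guard South] = -5. Best-responding. ✓
The attacker (capability amateur), facing Guard North: Attack North gives 9, Attack South gives -4. Proposed Attack North is best. ✓
The attacker (capability skilled), facing Guard North: Attack North gives 11, Attack South gives 9. Proposed Attack North is best. ✓
The attacker (capability elite), facing Guard North: Attack North gives 4, Attack South gives 0. Proposed Attack North is best. ✓

Yes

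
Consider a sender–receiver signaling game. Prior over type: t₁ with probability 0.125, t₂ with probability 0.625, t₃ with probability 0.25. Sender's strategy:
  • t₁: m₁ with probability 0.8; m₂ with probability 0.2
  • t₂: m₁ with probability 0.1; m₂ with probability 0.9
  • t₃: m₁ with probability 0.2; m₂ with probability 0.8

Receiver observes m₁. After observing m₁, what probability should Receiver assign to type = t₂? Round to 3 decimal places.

Apply Bayes' rule using the sender's strategy as the likelihood.
P(m₁) = 0.125·0.8 + 0.625·0.1 + 0.25·0.2 = 0.2125
P(t₂ | m₁) = (0.625·0.1) / 0.2125 = 0.0625 / 0.2125 = 0.294118

0.294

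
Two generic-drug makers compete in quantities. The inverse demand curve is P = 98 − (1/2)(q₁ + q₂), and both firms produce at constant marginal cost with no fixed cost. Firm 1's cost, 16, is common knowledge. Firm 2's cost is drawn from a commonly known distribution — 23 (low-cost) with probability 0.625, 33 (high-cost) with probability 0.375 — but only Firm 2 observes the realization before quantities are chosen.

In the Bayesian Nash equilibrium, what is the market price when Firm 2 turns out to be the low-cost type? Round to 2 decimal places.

45.04

Type-c best response for Firm 2: q₂(c) = (98 − c) − q₁/2.
Firm 1 maximizes expected profit; its first-order condition is 98 − q₁ − (1/2)E[q₂] − 16 = 0.
Substituting E[q₂] and solving: E[c₂] = 26.75, so q₁ = (98 − 2·16 + 26.75)/(3/2) = 61.8333.
q₂(low-cost) = 44.0833, so P = 98 − (1/2)·(61.8333 + 44.0833) = 45.0417.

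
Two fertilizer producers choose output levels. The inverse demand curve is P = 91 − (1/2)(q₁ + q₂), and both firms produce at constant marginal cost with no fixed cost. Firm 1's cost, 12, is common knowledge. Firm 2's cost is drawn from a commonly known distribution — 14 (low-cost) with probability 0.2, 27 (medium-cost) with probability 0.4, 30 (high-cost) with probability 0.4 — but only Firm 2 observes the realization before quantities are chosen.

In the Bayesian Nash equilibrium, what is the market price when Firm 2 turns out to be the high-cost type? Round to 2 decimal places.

45.07

Type-c best response for Firm 2: q₂(c) = (91 − c) − q₁/2.
Firm 1 maximizes expected profit; its first-order condition is 91 − q₁ − (1/2)E[q₂] − 12 = 0.
Substituting E[q₂] and solving: E[c₂] = 25.6, so q₁ = (91 − 2·12 + 25.6)/(3/2) = 61.7333.
q₂(high-cost) = 30.1333, so P = 91 − (1/2)·(61.7333 + 30.1333) = 45.0667.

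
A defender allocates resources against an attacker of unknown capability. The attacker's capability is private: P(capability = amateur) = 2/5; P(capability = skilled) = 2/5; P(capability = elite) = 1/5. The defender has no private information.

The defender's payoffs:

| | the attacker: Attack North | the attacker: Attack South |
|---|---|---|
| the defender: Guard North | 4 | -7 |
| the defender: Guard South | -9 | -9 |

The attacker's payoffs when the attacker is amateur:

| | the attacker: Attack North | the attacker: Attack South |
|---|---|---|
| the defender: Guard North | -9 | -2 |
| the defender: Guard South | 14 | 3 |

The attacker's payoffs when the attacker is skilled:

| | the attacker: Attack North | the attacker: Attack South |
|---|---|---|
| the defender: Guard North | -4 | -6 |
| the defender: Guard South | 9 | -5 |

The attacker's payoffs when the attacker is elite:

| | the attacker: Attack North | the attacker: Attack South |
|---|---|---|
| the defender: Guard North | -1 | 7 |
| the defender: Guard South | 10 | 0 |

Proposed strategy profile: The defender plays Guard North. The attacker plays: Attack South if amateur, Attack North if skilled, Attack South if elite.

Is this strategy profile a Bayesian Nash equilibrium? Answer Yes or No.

The defender plays Guard North: E[Guard North] = 2/5·(-7) + 2/5·(4) + 1/5·(-7) = -13/5; E[Guard South] = -9. Best-responding. ✓
The attacker (capability amateur), facing Guard North: Attack North gives -9, Attack South gives -2. Proposed Attack South is best. ✓
The attacker (capability skilled), facing Guard North: Attack North gives -4, Attack South gives -6. Proposed Attack North is best. ✓
The attacker (capability elite), facing Guard North: Attack North gives -1, Attack South gives 7. Proposed Attack South is best. ✓

Yes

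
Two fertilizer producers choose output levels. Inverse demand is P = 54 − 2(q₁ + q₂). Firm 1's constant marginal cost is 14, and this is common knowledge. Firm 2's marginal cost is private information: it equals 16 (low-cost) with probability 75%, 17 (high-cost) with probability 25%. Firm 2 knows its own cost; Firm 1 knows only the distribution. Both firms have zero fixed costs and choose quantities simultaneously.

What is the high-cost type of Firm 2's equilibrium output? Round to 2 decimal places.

5.73

Each type of Firm 2 best-responds to q₁; Firm 1 best-responds to the expected q₂ over Firm 2's types.
Firm 2 with cost c maximizes (54 − 2(q₁+q₂) − c)·q₂, giving q₂(c) = (54 − c − 2q₁)/4.
E[c₂] = 0.75·16 + 0.25·17 = 16.25
Firm 1's FOC against E[q₂] yields q₁ = (54 − 2·14 + E[c₂])/6 = (54 − 28 + 16.25)/6 = 7.04167.
q₂(high-cost) = (54 − 17 − 2·7.04167)/4 = 5.72917.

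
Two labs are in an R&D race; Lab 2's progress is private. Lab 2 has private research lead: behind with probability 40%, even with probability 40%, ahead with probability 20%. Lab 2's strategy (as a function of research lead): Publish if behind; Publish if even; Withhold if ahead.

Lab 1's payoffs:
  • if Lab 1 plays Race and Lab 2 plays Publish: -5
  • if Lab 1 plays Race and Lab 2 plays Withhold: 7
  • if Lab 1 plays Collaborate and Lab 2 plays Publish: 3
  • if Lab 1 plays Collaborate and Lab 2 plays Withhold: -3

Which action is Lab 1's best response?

Collaborate

E[Race] = 0.4·(-5) + 0.4·(-5) + 0.2·(7) = -2.6
E[Collaborate] = 0.4·(3) + 0.4·(3) + 0.2·(-3) = 1.8
Best response: Collaborate (1.8 is the largest).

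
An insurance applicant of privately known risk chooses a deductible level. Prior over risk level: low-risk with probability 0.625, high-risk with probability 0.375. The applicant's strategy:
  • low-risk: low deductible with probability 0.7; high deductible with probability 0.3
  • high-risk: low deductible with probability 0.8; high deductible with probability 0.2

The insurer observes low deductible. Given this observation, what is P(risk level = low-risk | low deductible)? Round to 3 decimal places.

Apply Bayes' rule using the sender's strategy as the likelihood.
P(low deductible) = 0.625·0.7 + 0.375·0.8 = 0.7375
P(low-risk | low deductible) = (0.625·0.7) / 0.7375 = 0.4375 / 0.7375 = 0.59322

0.593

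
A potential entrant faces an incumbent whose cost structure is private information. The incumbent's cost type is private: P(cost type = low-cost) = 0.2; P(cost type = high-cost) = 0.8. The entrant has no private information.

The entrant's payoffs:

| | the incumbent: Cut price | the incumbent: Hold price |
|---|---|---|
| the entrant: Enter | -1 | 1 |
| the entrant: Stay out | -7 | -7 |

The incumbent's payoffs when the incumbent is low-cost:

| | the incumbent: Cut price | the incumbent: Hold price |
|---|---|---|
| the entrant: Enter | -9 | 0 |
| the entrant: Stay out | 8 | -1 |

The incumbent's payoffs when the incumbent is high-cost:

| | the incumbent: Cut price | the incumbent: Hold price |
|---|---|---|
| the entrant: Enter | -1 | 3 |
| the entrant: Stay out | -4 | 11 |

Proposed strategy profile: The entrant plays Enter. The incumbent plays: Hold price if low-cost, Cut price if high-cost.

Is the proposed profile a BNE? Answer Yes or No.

The entrant plays Enter: E[Enter] = 0.2·(1) + 0.8·(-1) = -0.6; E[Stay out] = -7. Best-responding. ✓
The incumbent (cost type low-cost), facing Enter: Cut price gives -9, Hold price gives 0. Proposed Hold price is best. ✓
The incumbent (cost type high-cost), facing Enter: Cut price gives -1, Hold price gives 3. Proposed Cut price is not best — profitable deviation exists. ✗

No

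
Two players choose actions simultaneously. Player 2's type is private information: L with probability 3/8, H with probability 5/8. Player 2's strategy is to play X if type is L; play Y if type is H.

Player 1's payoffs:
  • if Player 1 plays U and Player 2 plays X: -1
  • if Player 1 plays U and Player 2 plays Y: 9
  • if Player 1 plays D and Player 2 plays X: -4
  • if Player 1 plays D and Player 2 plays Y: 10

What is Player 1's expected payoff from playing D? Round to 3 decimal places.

4.750

E[D] = 3/8·(-4) + 5/8·10 = (-3/2) + 25/4 = 19/4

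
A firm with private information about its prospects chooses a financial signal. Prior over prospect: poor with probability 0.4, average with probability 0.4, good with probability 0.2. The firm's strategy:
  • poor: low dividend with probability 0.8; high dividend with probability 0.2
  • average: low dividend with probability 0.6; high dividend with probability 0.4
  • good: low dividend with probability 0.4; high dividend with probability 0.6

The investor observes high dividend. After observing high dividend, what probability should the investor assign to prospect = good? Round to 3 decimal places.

Apply Bayes' rule using the sender's strategy as the likelihood.
P(high dividend) = 0.4·0.2 + 0.4·0.4 + 0.2·0.6 = 0.36
P(good | high dividend) = (0.2·0.6) / 0.36 = 0.12 / 0.36 = 0.333333

0.333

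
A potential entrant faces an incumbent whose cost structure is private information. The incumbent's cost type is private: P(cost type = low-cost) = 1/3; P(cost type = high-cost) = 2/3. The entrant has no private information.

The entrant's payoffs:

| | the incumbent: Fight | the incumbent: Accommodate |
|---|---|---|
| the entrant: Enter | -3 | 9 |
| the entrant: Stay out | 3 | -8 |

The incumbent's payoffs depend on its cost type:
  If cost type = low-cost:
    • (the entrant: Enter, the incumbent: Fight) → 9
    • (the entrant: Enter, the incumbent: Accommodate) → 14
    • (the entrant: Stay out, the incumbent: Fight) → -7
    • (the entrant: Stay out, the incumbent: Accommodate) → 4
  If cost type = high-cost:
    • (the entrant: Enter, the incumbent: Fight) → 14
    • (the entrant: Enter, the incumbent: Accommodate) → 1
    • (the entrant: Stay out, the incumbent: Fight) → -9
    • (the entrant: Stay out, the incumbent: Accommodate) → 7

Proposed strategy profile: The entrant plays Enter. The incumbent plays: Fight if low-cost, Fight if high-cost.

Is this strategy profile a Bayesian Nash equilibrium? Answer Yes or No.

The entrant plays Enter: E[Enter] = 1/3·(-3) + 2/3·(-3) = -3; E[Stay out] = 3. Not best-responding. ✗
The incumbent (cost type low-cost), facing Enter: Fight gives 9, Accommodate gives 14. Proposed Fight is not best — profitable deviation exists. ✗
The incumbent (cost type high-cost), facing Enter: Fight gives 14, Accommodate gives 1. Proposed Fight is best. ✓

No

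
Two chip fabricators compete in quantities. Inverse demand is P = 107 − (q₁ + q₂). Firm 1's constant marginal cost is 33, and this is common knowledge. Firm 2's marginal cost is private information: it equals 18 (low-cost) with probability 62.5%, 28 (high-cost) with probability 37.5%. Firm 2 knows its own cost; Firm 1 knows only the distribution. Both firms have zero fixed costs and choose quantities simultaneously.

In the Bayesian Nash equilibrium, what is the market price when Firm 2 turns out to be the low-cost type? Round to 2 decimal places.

Type-c best response for Firm 2: q₂(c) = (107 − c)/2 − q₁/2.
Firm 1 maximizes expected profit; its first-order condition is 107 − 2q₁ − E[q₂] − 33 = 0.
Substituting E[q₂] and solving: E[c₂] = 21.75, so q₁ = (107 − 2·33 + 21.75)/3 = 20.9167.
q₂(low-cost) = 34.0417, so P = 107 − (20.9167 + 34.0417) = 52.0417.

52.04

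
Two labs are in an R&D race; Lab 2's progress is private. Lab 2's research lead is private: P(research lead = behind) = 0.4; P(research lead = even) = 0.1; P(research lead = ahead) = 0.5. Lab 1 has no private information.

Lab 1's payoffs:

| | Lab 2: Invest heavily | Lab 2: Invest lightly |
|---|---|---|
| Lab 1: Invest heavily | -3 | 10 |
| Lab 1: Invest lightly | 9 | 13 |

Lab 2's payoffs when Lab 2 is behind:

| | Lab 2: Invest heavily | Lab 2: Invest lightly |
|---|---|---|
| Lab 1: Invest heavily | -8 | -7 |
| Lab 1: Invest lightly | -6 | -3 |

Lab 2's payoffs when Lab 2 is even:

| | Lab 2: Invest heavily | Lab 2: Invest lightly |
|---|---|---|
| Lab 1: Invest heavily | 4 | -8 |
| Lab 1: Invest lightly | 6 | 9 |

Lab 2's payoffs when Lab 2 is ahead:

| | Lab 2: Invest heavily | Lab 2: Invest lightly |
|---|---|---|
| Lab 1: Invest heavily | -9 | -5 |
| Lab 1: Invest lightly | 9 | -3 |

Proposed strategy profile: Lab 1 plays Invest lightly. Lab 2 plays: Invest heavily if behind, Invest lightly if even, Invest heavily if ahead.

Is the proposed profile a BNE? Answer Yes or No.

Lab 1 plays Invest lightly: E[Invest lightly] = 0.4·(9) + 0.1·(13) + 0.5·(9) = 9.4; E[Invest heavily] = -1.7. Best-responding. ✓
Lab 2 (research lead behind), facing Invest lightly: Invest heavily gives -6, Invest lightly gives -3. Proposed Invest heavily is not best — profitable deviation exists. ✗
Lab 2 (research lead even), facing Invest lightly: Invest heavily gives 6, Invest lightly gives 9. Proposed Invest lightly is best. ✓
Lab 2 (research lead ahead), facing Invest lightly: Invest heavily gives 9, Invest lightly gives -3. Proposed Invest heavily is best. ✓

No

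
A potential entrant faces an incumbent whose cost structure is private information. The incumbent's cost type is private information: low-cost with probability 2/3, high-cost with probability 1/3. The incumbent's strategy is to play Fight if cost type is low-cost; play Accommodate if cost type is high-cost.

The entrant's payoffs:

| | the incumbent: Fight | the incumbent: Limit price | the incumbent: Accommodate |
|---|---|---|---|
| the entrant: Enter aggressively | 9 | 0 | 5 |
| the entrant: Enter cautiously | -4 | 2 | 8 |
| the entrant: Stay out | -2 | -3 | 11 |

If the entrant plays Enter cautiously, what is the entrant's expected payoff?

E[Enter cautiously] = 2/3·(-4) + 1/3·8 = (-8/3) + 8/3 = 0

0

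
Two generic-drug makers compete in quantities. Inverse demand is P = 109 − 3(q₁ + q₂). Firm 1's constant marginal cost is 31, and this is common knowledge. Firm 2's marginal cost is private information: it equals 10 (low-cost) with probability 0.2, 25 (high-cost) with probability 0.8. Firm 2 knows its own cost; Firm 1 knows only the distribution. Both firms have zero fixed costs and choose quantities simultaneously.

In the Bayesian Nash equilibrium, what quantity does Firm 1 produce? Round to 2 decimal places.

Type-c best response for Firm 2: q₂(c) = (109 − c)/6 − q₁/2.
Firm 1 maximizes expected profit; its first-order condition is 109 − 6q₁ − 3E[q₂] − 31 = 0.
Substituting E[q₂] and solving: E[c₂] = 22, so q₁ = (109 − 2·31 + 22)/9 = 7.66667.

7.67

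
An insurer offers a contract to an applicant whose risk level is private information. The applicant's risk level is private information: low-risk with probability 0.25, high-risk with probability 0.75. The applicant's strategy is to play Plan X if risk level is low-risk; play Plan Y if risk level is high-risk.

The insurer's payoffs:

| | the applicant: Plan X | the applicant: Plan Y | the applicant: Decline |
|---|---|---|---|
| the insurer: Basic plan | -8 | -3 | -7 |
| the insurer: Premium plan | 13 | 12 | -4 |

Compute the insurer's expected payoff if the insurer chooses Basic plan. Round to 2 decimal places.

-4.25

E[Basic plan] = 0.25·(-8) + 0.75·(-3) = (-2) + (-2.25) = -4.25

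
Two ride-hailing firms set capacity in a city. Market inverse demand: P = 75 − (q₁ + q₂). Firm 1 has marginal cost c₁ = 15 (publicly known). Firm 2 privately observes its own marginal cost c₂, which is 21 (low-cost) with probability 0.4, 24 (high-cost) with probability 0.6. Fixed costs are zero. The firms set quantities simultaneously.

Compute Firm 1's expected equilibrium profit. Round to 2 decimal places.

510.76

Firm 2 with cost c maximizes (75 − (q₁+q₂) − c)·q₂, giving q₂(c) = (75 − c − q₁)/2.
E[c₂] = 0.4·21 + 0.6·24 = 22.8
Firm 1's FOC against E[q₂] yields q₁ = (75 − 2·15 + E[c₂])/3 = (75 − 30 + 22.8)/3 = 22.6.
E[P] = 75 − (q₁ + E[q₂]) = 37.6; Firm 1's expected profit = (E[P] − 15)·q₁ = (37.6 − 15)·22.6 = 510.76.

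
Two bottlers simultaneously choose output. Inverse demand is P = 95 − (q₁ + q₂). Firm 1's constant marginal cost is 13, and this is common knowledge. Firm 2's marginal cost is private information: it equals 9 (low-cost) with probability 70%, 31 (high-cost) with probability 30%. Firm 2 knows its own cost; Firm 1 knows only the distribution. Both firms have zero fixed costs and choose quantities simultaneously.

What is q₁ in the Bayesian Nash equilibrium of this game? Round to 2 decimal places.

Firm 2 with cost c maximizes (95 − (q₁+q₂) − c)·q₂, giving q₂(c) = (95 − c − q₁)/2.
E[c₂] = 0.7·9 + 0.3·31 = 15.6
Firm 1's FOC against E[q₂] yields q₁ = (95 − 2·13 + E[c₂])/3 = (95 − 26 + 15.6)/3 = 28.2.

28.20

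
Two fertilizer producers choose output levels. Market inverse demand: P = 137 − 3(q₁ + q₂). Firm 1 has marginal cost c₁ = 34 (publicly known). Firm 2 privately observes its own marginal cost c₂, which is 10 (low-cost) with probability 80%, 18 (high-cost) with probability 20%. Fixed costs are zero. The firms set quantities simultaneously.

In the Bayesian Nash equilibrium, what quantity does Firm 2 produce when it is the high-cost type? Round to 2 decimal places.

Type-c best response for Firm 2: q₂(c) = (137 − c)/6 − q₁/2.
Firm 1 maximizes expected profit; its first-order condition is 137 − 6q₁ − 3E[q₂] − 34 = 0.
Substituting E[q₂] and solving: E[c₂] = 11.6, so q₁ = (137 − 2·34 + 11.6)/9 = 8.95556.
q₂(high-cost) = (137 − 18 − 3·8.95556)/6 = 15.3556.

15.36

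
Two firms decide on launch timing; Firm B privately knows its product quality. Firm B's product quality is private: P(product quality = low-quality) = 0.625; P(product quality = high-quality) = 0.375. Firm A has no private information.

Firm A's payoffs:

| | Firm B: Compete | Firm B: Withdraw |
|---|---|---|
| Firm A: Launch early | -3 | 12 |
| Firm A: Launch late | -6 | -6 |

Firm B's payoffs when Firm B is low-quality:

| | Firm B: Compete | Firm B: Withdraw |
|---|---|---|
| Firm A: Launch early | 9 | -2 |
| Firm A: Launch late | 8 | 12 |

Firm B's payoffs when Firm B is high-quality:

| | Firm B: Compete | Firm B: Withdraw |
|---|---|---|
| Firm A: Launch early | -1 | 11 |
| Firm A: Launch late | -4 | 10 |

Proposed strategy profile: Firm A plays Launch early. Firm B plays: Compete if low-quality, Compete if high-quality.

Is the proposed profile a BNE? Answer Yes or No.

A profile is a BNE iff every type of every player is best-responding given beliefs about the other side.
Firm A plays Launch early: E[Launch early] = 0.625·(-3) + 0.375·(-3) = -3; E[Launch late] = -6. Best-responding. ✓
Firm B (product quality low-quality), facing Launch early: Compete gives 9, Withdraw gives -2. Proposed Compete is best. ✓
Firm B (product quality high-quality), facing Launch early: Compete gives -1, Withdraw gives 11. Proposed Compete is not best — profitable deviation exists. ✗

No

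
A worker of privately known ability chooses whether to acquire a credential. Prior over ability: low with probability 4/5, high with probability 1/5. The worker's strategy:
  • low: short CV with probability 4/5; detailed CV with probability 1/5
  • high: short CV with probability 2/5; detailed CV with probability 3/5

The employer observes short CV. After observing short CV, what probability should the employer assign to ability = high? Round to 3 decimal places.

0.111

P(short CV) = (4/5)·(4/5) + (1/5)·(2/5) = 18/25
P(high | short CV) = ((1/5)·(2/5)) / (18/25) = (2/25) / (18/25) = 1/9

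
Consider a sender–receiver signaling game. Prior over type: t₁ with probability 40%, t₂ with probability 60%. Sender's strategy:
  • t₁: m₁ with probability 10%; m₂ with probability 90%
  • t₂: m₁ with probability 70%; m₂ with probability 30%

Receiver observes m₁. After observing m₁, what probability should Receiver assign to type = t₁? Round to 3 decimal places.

Apply Bayes' rule using the sender's strategy as the likelihood.
P(m₁) = 0.4·0.1 + 0.6·0.7 = 0.46
P(t₁ | m₁) = (0.4·0.1) / 0.46 = 0.04 / 0.46 = 0.0869565

0.087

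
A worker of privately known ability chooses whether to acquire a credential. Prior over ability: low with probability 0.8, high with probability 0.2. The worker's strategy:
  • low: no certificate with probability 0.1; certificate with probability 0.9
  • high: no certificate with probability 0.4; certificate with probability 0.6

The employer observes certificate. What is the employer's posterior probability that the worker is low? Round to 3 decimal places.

0.857

Apply Bayes' rule using the sender's strategy as the likelihood.
P(certificate) = 0.8·0.9 + 0.2·0.6 = 0.84
P(low | certificate) = (0.8·0.9) / 0.84 = 0.72 / 0.84 = 0.857143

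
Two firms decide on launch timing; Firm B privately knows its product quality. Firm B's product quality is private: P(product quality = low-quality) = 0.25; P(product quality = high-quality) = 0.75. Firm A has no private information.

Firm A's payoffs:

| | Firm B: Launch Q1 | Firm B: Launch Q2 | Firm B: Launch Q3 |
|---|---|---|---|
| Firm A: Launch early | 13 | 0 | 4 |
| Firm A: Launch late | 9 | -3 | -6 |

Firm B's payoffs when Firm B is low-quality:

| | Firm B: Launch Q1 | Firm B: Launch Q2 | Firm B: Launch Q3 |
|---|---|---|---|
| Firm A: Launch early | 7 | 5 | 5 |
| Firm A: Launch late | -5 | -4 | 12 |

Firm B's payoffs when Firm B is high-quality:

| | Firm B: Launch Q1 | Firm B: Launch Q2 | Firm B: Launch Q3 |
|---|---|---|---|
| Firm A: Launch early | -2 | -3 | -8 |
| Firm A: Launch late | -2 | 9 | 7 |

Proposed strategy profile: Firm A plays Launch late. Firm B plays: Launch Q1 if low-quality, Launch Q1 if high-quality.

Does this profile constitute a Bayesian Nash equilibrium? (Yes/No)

No

A profile is a BNE iff every type of every player is best-responding given beliefs about the other side.
Firm A plays Launch late: E[Launch late] = 0.25·(9) + 0.75·(9) = 9; E[Launch early] = 13. Not best-responding. ✗
Firm B (product quality low-quality), facing Launch late: Launch Q1 gives -5, Launch Q2 gives -4, Launch Q3 gives 12. Proposed Launch Q1 is not best — profitable deviation exists. ✗
Firm B (product quality high-quality), facing Launch late: Launch Q1 gives -2, Launch Q2 gives 9, Launch Q3 gives 7. Proposed Launch Q1 is not best — profitable deviation exists. ✗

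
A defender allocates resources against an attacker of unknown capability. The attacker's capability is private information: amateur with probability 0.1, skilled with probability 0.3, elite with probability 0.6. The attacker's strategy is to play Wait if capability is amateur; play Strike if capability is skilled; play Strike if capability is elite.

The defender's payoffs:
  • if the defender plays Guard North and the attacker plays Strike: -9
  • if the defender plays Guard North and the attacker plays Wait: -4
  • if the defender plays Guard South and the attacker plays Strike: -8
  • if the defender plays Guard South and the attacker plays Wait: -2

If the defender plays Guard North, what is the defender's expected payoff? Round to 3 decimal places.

-8.500

E[Guard North] = 0.1·(-4) + 0.3·(-9) + 0.6·(-9) = (-0.4) + (-2.7) + (-5.4) = -8.5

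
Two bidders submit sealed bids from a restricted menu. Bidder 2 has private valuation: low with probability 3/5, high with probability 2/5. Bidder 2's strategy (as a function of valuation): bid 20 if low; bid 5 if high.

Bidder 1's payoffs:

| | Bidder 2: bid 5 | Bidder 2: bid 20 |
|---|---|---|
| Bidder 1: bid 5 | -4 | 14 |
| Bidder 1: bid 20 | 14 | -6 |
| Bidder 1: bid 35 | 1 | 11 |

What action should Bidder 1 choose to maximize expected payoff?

E[bid 5] = 3/5·(14) + 2/5·(-4) = 34/5
E[bid 20] = 3/5·(-6) + 2/5·(14) = 2
E[bid 35] = 3/5·(11) + 2/5·(1) = 7
Best response: bid 35 (7 is the largest).

bid 35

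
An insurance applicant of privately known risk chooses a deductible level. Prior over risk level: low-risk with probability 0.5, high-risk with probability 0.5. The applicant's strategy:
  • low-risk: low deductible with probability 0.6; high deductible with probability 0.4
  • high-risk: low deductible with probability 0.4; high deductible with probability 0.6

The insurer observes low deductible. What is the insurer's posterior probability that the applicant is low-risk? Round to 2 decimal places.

P(low deductible) = 0.5·0.6 + 0.5·0.4 = 0.5
P(low-risk | low deductible) = (0.5·0.6) / 0.5 = 0.3 / 0.5 = 0.6

0.60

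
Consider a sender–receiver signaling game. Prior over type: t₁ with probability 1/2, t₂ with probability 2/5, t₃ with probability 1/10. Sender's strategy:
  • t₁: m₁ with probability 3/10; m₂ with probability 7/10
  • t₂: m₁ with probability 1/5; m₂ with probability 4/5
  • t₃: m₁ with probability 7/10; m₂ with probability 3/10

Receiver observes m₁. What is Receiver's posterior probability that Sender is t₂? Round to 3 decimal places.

P(m₁) = (1/2)·(3/10) + (2/5)·(1/5) + (1/10)·(7/10) = 3/10
P(t₂ | m₁) = ((2/5)·(1/5)) / (3/10) = (2/25) / (3/10) = 4/15

0.267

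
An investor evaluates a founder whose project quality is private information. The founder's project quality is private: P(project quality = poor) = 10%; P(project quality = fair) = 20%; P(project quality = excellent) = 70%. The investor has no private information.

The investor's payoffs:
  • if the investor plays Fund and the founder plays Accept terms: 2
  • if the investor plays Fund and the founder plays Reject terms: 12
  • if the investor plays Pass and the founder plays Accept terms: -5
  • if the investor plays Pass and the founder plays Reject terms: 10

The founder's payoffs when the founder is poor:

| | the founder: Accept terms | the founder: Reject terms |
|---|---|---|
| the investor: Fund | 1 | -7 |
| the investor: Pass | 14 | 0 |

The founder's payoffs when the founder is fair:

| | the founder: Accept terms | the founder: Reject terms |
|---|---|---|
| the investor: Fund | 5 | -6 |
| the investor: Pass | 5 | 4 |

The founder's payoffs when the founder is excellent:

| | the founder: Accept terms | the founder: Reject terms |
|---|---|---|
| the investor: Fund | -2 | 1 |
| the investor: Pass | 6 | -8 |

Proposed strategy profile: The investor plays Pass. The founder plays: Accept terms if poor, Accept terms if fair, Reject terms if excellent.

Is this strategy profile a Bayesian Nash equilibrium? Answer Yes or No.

The investor plays Pass: E[Pass] = 0.1·(-5) + 0.2·(-5) + 0.7·(10) = 5.5; E[Fund] = 9. Not best-responding. ✗
The founder (project quality poor), facing Pass: Accept terms gives 14, Reject terms gives 0. Proposed Accept terms is best. ✓
The founder (project quality fair), facing Pass: Accept terms gives 5, Reject terms gives 4. Proposed Accept terms is best. ✓
The founder (project quality excellent), facing Pass: Accept terms gives 6, Reject terms gives -8. Proposed Reject terms is not best — profitable deviation exists. ✗

No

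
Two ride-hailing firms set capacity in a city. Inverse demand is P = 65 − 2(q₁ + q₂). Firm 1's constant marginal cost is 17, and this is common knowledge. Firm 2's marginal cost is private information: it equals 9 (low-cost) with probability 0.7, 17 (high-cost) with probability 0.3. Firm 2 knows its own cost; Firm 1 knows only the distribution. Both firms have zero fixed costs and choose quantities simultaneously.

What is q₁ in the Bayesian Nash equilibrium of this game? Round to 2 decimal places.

7.07

Each type of Firm 2 best-responds to q₁; Firm 1 best-responds to the expected q₂ over Firm 2's types.
Firm 2 with cost c maximizes (65 − 2(q₁+q₂) − c)·q₂, giving q₂(c) = (65 − c − 2q₁)/4.
E[c₂] = 0.7·9 + 0.3·17 = 11.4
Firm 1's FOC against E[q₂] yields q₁ = (65 − 2·17 + E[c₂])/6 = (65 − 34 + 11.4)/6 = 7.06667.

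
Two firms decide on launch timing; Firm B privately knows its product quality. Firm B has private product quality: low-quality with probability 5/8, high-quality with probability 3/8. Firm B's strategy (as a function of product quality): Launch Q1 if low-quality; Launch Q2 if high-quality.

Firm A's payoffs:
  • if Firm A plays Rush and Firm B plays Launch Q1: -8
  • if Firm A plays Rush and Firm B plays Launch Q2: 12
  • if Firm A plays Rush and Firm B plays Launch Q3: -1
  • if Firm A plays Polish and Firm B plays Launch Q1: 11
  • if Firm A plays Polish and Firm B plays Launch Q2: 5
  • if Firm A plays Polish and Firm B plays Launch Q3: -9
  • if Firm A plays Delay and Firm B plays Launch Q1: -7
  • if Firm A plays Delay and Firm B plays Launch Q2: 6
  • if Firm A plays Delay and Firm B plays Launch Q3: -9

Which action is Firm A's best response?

E[Rush] = 5/8·(-8) + 3/8·(12) = -1/2
E[Polish] = 5/8·(11) + 3/8·(5) = 35/4
E[Delay] = 5/8·(-7) + 3/8·(6) = -17/8
Best response: Polish (35/4 is the largest).

Polish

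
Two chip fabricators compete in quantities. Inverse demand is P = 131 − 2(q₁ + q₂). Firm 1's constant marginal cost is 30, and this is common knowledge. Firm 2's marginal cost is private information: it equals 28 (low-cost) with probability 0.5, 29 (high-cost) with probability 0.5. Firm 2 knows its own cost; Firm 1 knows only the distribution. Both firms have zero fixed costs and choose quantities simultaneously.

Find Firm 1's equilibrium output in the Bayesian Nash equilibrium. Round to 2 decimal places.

Firm 2 with cost c maximizes (131 − 2(q₁+q₂) − c)·q₂, giving q₂(c) = (131 − c − 2q₁)/4.
E[c₂] = 0.5·28 + 0.5·29 = 28.5
Firm 1's FOC against E[q₂] yields q₁ = (131 − 2·30 + E[c₂])/6 = (131 − 60 + 28.5)/6 = 16.5833.

16.58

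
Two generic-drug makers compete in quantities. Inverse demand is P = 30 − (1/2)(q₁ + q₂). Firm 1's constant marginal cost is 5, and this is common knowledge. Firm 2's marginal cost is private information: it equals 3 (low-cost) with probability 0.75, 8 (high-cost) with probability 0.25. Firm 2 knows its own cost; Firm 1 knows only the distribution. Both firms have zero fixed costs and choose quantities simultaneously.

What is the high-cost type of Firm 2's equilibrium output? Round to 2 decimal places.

13.92

Type-c best response for Firm 2: q₂(c) = (30 − c) − q₁/2.
Firm 1 maximizes expected profit; its first-order condition is 30 − q₁ − (1/2)E[q₂] − 5 = 0.
Substituting E[q₂] and solving: E[c₂] = 4.25, so q₁ = (30 − 2·5 + 4.25)/(3/2) = 16.1667.
q₂(high-cost) = (30 − 8 − (1/2)·16.1667) = 13.9167.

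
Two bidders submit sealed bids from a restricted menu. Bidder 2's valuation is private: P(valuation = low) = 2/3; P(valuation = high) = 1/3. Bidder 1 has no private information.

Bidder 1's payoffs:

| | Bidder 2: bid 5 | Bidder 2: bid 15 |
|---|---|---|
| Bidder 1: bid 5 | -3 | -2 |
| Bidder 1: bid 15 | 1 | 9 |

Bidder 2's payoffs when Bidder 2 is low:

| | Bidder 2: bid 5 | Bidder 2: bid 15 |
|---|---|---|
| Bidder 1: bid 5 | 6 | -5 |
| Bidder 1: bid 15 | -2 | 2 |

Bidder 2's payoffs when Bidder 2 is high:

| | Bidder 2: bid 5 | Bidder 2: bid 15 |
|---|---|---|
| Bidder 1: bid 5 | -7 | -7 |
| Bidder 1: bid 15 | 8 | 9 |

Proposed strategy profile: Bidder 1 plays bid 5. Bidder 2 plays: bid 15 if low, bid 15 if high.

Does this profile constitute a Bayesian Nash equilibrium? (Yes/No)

Bidder 1 plays bid 5: E[bid 5] = 2/3·(-2) + 1/3·(-2) = -2; E[bid 15] = 9. Not best-responding. ✗
Bidder 2 (valuation low), facing bid 5: bid 5 gives 6, bid 15 gives -5. Proposed bid 15 is not best — profitable deviation exists. ✗
Bidder 2 (valuation high), facing bid 5: bid 5 gives -7, bid 15 gives -7. Proposed bid 15 is best. ✓

No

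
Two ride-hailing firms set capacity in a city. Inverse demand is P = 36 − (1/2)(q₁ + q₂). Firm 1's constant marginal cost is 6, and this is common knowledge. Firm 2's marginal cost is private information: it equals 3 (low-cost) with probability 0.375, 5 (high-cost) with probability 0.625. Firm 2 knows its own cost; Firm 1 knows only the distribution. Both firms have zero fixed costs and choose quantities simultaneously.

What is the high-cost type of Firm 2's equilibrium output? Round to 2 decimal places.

Type-c best response for Firm 2: q₂(c) = (36 − c) − q₁/2.
Firm 1 maximizes expected profit; its first-order condition is 36 − q₁ − (1/2)E[q₂] − 6 = 0.
Substituting E[q₂] and solving: E[c₂] = 4.25, so q₁ = (36 − 2·6 + 4.25)/(3/2) = 18.8333.
q₂(high-cost) = (36 − 5 − (1/2)·18.8333) = 21.5833.

21.58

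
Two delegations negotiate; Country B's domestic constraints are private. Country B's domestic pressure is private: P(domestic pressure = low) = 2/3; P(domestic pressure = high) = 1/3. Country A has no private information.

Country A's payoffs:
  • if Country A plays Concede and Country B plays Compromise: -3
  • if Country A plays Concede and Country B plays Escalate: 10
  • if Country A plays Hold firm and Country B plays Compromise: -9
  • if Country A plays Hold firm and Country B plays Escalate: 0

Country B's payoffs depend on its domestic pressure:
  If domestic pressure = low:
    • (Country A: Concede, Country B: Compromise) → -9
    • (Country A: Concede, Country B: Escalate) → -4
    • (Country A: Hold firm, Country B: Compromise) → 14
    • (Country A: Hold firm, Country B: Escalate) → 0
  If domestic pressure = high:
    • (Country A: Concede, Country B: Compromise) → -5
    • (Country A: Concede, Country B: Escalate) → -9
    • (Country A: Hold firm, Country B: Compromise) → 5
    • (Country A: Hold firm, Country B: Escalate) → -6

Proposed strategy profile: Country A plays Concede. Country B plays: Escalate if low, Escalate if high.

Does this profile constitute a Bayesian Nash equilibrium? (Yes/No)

Country A plays Concede: E[Concede] = 2/3·(10) + 1/3·(10) = 10; E[Hold firm] = 0. Best-responding. ✓
Country B (domestic pressure low), facing Concede: Compromise gives -9, Escalate gives -4. Proposed Escalate is best. ✓
Country B (domestic pressure high), facing Concede: Compromise gives -5, Escalate gives -9. Proposed Escalate is not best — profitable deviation exists. ✗

No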